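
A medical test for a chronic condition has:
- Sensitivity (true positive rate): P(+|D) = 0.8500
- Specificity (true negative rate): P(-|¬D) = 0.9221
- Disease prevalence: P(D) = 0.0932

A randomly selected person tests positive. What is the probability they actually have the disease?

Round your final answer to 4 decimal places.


Let D = has disease, + = positive test

Given:
- P(D) = 0.0932 (prevalence)
- P(+|D) = 0.8500 (sensitivity)
- P(-|¬D) = 0.9221 (specificity)
- P(+|¬D) = 0.0779 (false positive rate = 1 - specificity)

Step 1: Find P(+)
P(+) = P(+|D)P(D) + P(+|¬D)P(¬D)
     = 0.8500 × 0.0932 + 0.0779 × 0.9068
     = 0.07922000 + 0.07063972
     = 0.14985972

Step 2: Apply Bayes' theorem for P(D|+)
P(D|+) = P(+|D)P(D) / P(+)
       = 0.07922000 / 0.14985972
       = 0.5286


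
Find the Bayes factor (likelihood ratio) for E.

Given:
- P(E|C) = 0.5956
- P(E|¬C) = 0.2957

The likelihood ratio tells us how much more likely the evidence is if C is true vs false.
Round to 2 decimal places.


Likelihood Ratio (LR) = P(E|C) / P(E|¬C)

LR = 0.5956 / 0.2957
   = 2.01

The evidence is 2.01 times more likely if C is true than if C is false.
Since LR > 1, the evidence supports C over ¬C.


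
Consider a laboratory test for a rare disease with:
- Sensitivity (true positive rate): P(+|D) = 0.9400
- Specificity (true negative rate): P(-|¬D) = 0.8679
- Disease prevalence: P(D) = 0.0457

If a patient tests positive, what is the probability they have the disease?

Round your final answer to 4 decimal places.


Let D = has disease, + = positive test

Given:
- P(D) = 0.0457 (prevalence)
- P(+|D) = 0.9400 (sensitivity)
- P(-|¬D) = 0.8679 (specificity)
- P(+|¬D) = 0.1321 (false positive rate = 1 - specificity)

Step 1: Find P(+)
P(+) = P(+|D)P(D) + P(+|¬D)P(¬D)
     = 0.9400 × 0.0457 + 0.1321 × 0.9543
     = 0.04295800 + 0.12606303
     = 0.16902103

Step 2: Apply Bayes' theorem for P(D|+)
P(D|+) = P(+|D)P(D) / P(+)
       = 0.04295800 / 0.16902103
       = 0.2542


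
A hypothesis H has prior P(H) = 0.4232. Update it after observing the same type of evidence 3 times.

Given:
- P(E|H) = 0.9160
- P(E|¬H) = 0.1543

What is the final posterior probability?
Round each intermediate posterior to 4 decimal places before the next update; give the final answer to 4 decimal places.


Sequential Bayesian updating:

Initial prior: P(H) = 0.4232

Update 1:
  P(E) = 0.9160 × 0.4232 + 0.1543 × 0.5768 = 0.38765120 + 0.08900024 = 0.47665144
  P(H|E) = 0.38765120 / 0.47665144 = 0.8133

Update 2:
  P(E) = 0.9160 × 0.8133 + 0.1543 × 0.1867 = 0.74498280 + 0.02880781 = 0.77379061
  P(H|E) = 0.74498280 / 0.77379061 = 0.9628

Update 3:
  P(E) = 0.9160 × 0.9628 + 0.1543 × 0.0372 = 0.88192480 + 0.00573996 = 0.88766476
  P(H|E) = 0.88192480 / 0.88766476 = 0.9935

Final posterior: 0.9935


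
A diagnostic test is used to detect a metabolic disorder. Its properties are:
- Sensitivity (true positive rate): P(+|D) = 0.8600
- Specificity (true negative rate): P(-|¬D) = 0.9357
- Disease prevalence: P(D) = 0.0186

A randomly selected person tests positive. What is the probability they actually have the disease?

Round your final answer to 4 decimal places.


Let D = has disease, + = positive test

Given:
- P(D) = 0.0186 (prevalence)
- P(+|D) = 0.8600 (sensitivity)
- P(-|¬D) = 0.9357 (specificity)
- P(+|¬D) = 0.0643 (false positive rate = 1 - specificity)

Step 1: Find P(+)
P(+) = P(+|D)P(D) + P(+|¬D)P(¬D)
     = 0.8600 × 0.0186 + 0.0643 × 0.9814
     = 0.01599600 + 0.06310402
     = 0.07910002

Step 2: Apply Bayes' theorem for P(D|+)
P(D|+) = P(+|D)P(D) / P(+)
       = 0.01599600 / 0.07910002
       = 0.2022


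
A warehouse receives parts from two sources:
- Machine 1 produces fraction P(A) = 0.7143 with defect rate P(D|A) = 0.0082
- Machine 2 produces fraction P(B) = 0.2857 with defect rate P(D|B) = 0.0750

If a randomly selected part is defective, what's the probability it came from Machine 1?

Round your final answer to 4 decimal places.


Let A = from Machine 1, D = defective

Given:
- P(A) = 0.7143, P(B) = 0.2857
- P(D|A) = 0.0082, P(D|B) = 0.0750

Step 1: Find P(D)
P(D) = P(D|A)P(A) + P(D|B)P(B)
     = 0.0082 × 0.7143 + 0.0750 × 0.2857
     = 0.00585726 + 0.02142750
     = 0.02728476

Step 2: Apply Bayes' theorem
P(A|D) = P(D|A)P(A) / P(D)
       = 0.00585726 / 0.02728476
       = 0.2147


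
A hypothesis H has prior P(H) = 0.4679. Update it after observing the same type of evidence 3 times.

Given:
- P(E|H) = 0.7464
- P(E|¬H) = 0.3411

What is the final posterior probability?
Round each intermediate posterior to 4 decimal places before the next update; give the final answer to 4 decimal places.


Sequential Bayesian updating:

Initial prior: P(H) = 0.4679

Update 1:
  P(E) = 0.7464 × 0.4679 + 0.3411 × 0.5321 = 0.34924056 + 0.18149931 = 0.53073987
  P(H|E) = 0.34924056 / 0.53073987 = 0.6580

Update 2:
  P(E) = 0.7464 × 0.6580 + 0.3411 × 0.3420 = 0.49113120 + 0.11665620 = 0.60778740
  P(H|E) = 0.49113120 / 0.60778740 = 0.8081

Update 3:
  P(E) = 0.7464 × 0.8081 + 0.3411 × 0.1919 = 0.60316584 + 0.06545709 = 0.66862293
  P(H|E) = 0.60316584 / 0.66862293 = 0.9021

Final posterior: 0.9021


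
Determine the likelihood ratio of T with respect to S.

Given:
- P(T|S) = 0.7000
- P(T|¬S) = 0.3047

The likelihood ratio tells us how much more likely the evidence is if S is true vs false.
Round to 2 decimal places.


Likelihood Ratio (LR) = P(T|S) / P(T|¬S)

LR = 0.7000 / 0.3047
   = 2.30

The evidence is 2.30 times more likely if S is true than if S is false.
Since LR > 1, the evidence supports S over ¬S.


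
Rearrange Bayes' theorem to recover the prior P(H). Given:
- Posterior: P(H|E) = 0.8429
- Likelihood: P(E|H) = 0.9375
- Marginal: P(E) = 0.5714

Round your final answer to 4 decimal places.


From Bayes' theorem: P(H|E) = P(E|H) × P(H) / P(E)

Rearranging for P(H):
P(H) = P(H|E) × P(E) / P(E|H)
     = 0.8429 × 0.5714 / 0.9375
     = 0.48163306 / 0.9375
     = 0.5137


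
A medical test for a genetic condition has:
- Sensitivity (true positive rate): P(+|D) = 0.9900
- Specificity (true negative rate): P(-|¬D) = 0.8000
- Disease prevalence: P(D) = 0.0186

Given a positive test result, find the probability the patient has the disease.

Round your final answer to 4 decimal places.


Let D = has disease, + = positive test

Given:
- P(D) = 0.0186 (prevalence)
- P(+|D) = 0.9900 (sensitivity)
- P(-|¬D) = 0.8000 (specificity)
- P(+|¬D) = 0.2000 (false positive rate = 1 - specificity)

Step 1: Find P(+)
P(+) = P(+|D)P(D) + P(+|¬D)P(¬D)
     = 0.9900 × 0.0186 + 0.2000 × 0.9814
     = 0.01841400 + 0.19628000
     = 0.21469400

Step 2: Apply Bayes' theorem for P(D|+)
P(D|+) = P(+|D)P(D) / P(+)
       = 0.01841400 / 0.21469400
       = 0.0858


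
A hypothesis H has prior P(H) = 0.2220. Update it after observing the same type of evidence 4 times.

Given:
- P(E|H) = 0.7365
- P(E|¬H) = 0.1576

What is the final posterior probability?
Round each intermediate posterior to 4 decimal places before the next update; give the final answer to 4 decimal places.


Sequential Bayesian updating:

Initial prior: P(H) = 0.2220

Update 1:
  P(E) = 0.7365 × 0.2220 + 0.1576 × 0.7780 = 0.16350300 + 0.12261280 = 0.28611580
  P(H|E) = 0.16350300 / 0.28611580 = 0.5715

Update 2:
  P(E) = 0.7365 × 0.5715 + 0.1576 × 0.4285 = 0.42090975 + 0.06753160 = 0.48844135
  P(H|E) = 0.42090975 / 0.48844135 = 0.8617

Update 3:
  P(E) = 0.7365 × 0.8617 + 0.1576 × 0.1383 = 0.63464205 + 0.02179608 = 0.65643813
  P(H|E) = 0.63464205 / 0.65643813 = 0.9668

Update 4:
  P(E) = 0.7365 × 0.9668 + 0.1576 × 0.0332 = 0.71204820 + 0.00523232 = 0.71728052
  P(H|E) = 0.71204820 / 0.71728052 = 0.9927

Final posterior: 0.9927


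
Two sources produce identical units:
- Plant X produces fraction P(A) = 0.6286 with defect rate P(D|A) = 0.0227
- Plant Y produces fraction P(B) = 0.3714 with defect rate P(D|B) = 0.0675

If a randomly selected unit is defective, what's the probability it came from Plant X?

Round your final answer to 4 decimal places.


Let A = from Plant X, D = defective

Given:
- P(A) = 0.6286, P(B) = 0.3714
- P(D|A) = 0.0227, P(D|B) = 0.0675

Step 1: Find P(D)
P(D) = P(D|A)P(A) + P(D|B)P(B)
     = 0.0227 × 0.6286 + 0.0675 × 0.3714
     = 0.01426922 + 0.02506950
     = 0.03933872

Step 2: Apply Bayes' theorem
P(A|D) = P(D|A)P(A) / P(D)
       = 0.01426922 / 0.03933872
       = 0.3627


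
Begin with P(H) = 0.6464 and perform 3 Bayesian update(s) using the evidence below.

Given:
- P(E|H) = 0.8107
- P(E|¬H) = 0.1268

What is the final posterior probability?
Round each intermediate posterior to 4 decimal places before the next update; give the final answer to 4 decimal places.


Sequential Bayesian updating:

Initial prior: P(H) = 0.6464

Update 1:
  P(E) = 0.8107 × 0.6464 + 0.1268 × 0.3536 = 0.52403648 + 0.04483648 = 0.56887296
  P(H|E) = 0.52403648 / 0.56887296 = 0.9212

Update 2:
  P(E) = 0.8107 × 0.9212 + 0.1268 × 0.0788 = 0.74681684 + 0.00999184 = 0.75680868
  P(H|E) = 0.74681684 / 0.75680868 = 0.9868

Update 3:
  P(E) = 0.8107 × 0.9868 + 0.1268 × 0.0132 = 0.79999876 + 0.00167376 = 0.80167252
  P(H|E) = 0.79999876 / 0.80167252 = 0.9979

Final posterior: 0.9979


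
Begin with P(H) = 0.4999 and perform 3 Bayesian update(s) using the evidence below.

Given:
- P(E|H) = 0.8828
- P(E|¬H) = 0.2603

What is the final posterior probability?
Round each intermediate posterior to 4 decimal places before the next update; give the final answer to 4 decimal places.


Sequential Bayesian updating:

Initial prior: P(H) = 0.4999

Update 1:
  P(E) = 0.8828 × 0.4999 + 0.2603 × 0.5001 = 0.44131172 + 0.13017603 = 0.57148775
  P(H|E) = 0.44131172 / 0.57148775 = 0.7722

Update 2:
  P(E) = 0.8828 × 0.7722 + 0.2603 × 0.2278 = 0.68169816 + 0.05929634 = 0.74099450
  P(H|E) = 0.68169816 / 0.74099450 = 0.9200

Update 3:
  P(E) = 0.8828 × 0.9200 + 0.2603 × 0.0800 = 0.81217600 + 0.02082400 = 0.83300000
  P(H|E) = 0.81217600 / 0.83300000 = 0.9750

Final posterior: 0.9750


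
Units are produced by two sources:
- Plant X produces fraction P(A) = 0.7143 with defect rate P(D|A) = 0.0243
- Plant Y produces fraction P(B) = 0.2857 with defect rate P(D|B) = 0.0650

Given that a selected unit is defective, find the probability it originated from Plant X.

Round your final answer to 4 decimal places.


Let A = from Plant X, D = defective

Given:
- P(A) = 0.7143, P(B) = 0.2857
- P(D|A) = 0.0243, P(D|B) = 0.0650

Step 1: Find P(D)
P(D) = P(D|A)P(A) + P(D|B)P(B)
     = 0.0243 × 0.7143 + 0.0650 × 0.2857
     = 0.01735749 + 0.01857050
     = 0.03592799

Step 2: Apply Bayes' theorem
P(A|D) = P(D|A)P(A) / P(D)
       = 0.01735749 / 0.03592799
       = 0.4831


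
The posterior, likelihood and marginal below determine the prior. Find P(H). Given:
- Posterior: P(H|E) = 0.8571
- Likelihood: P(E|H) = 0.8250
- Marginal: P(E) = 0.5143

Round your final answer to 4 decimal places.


From Bayes' theorem: P(H|E) = P(E|H) × P(H) / P(E)

Rearranging for P(H):
P(H) = P(H|E) × P(E) / P(E|H)
     = 0.8571 × 0.5143 / 0.8250
     = 0.44080653 / 0.8250
     = 0.5343


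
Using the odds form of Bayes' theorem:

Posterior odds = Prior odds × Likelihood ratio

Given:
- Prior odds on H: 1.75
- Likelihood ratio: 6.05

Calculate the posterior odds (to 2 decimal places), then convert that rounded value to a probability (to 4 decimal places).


Step 1: Calculate posterior odds
Posterior odds = Prior odds × LR
               = 1.75 × 6.05
               = 10.59

Step 2: Convert to probability
P(H|E) = Posterior odds / (1 + Posterior odds)
       = 10.59 / (1 + 10.59)
       = 10.59 / 11.59
       = 0.9137

The evidence increased P(H) from 0.6364 to 0.9137.


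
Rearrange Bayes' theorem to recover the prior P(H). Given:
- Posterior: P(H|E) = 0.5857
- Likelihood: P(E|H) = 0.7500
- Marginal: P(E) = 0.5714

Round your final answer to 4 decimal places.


From Bayes' theorem: P(H|E) = P(E|H) × P(H) / P(E)

Rearranging for P(H):
P(H) = P(H|E) × P(E) / P(E|H)
     = 0.5857 × 0.5714 / 0.7500
     = 0.33466898 / 0.7500
     = 0.4462


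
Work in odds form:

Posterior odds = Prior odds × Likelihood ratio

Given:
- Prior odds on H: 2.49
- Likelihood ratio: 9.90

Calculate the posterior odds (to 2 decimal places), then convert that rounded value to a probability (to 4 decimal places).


Step 1: Calculate posterior odds
Posterior odds = Prior odds × LR
               = 2.49 × 9.90
               = 24.65

Step 2: Convert to probability
P(H|E) = Posterior odds / (1 + Posterior odds)
       = 24.65 / (1 + 24.65)
       = 24.65 / 25.65
       = 0.9610

The evidence increased P(H) from 0.7135 to 0.9610.


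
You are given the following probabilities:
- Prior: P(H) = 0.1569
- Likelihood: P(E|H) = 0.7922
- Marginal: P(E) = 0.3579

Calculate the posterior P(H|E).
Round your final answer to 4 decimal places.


Using Bayes' theorem:

P(H|E) = P(E|H) × P(H) / P(E)
       = 0.7922 × 0.1569 / 0.3579
       = 0.12429618 / 0.3579
       = 0.3473

The evidence strengthens our belief in H.
Prior: 0.1569 → Posterior: 0.3473


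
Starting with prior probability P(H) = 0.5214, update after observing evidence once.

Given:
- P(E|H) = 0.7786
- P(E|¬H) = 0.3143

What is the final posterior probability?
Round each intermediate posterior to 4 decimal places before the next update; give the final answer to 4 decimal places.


Sequential Bayesian updating:

Initial prior: P(H) = 0.5214

Update 1:
  P(E) = 0.7786 × 0.5214 + 0.3143 × 0.4786 = 0.40596204 + 0.15042398 = 0.55638602
  P(H|E) = 0.40596204 / 0.55638602 = 0.7296

Final posterior: 0.7296


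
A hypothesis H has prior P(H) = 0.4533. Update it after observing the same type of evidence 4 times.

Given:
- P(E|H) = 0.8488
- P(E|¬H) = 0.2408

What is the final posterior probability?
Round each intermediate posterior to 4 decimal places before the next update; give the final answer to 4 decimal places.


Sequential Bayesian updating:

Initial prior: P(H) = 0.4533

Update 1:
  P(E) = 0.8488 × 0.4533 + 0.2408 × 0.5467 = 0.38476104 + 0.13164536 = 0.51640640
  P(H|E) = 0.38476104 / 0.51640640 = 0.7451

Update 2:
  P(E) = 0.8488 × 0.7451 + 0.2408 × 0.2549 = 0.63244088 + 0.06137992 = 0.69382080
  P(H|E) = 0.63244088 / 0.69382080 = 0.9115

Update 3:
  P(E) = 0.8488 × 0.9115 + 0.2408 × 0.0885 = 0.77368120 + 0.02131080 = 0.79499200
  P(H|E) = 0.77368120 / 0.79499200 = 0.9732

Update 4:
  P(E) = 0.8488 × 0.9732 + 0.2408 × 0.0268 = 0.82605216 + 0.00645344 = 0.83250560
  P(H|E) = 0.82605216 / 0.83250560 = 0.9922

Final posterior: 0.9922


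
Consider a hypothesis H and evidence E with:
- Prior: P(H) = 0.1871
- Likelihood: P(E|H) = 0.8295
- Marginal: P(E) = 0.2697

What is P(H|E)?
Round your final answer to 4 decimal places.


Using Bayes' theorem:

P(H|E) = P(E|H) × P(H) / P(E)
       = 0.8295 × 0.1871 / 0.2697
       = 0.15519945 / 0.2697
       = 0.5755

The evidence strengthens our belief in H.
Prior: 0.1871 → Posterior: 0.5755


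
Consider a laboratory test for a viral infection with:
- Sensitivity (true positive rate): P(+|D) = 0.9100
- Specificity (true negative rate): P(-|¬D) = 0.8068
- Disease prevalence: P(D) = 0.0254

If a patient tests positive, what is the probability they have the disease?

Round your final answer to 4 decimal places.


Let D = has disease, + = positive test

Given:
- P(D) = 0.0254 (prevalence)
- P(+|D) = 0.9100 (sensitivity)
- P(-|¬D) = 0.8068 (specificity)
- P(+|¬D) = 0.1932 (false positive rate = 1 - specificity)

Step 1: Find P(+)
P(+) = P(+|D)P(D) + P(+|¬D)P(¬D)
     = 0.9100 × 0.0254 + 0.1932 × 0.9746
     = 0.02311400 + 0.18829272
     = 0.21140672

Step 2: Apply Bayes' theorem for P(D|+)
P(D|+) = P(+|D)P(D) / P(+)
       = 0.02311400 / 0.21140672
       = 0.1093


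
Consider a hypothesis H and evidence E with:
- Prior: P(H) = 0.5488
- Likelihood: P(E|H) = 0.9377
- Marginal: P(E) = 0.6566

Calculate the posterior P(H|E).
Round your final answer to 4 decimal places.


Using Bayes' theorem:

P(H|E) = P(E|H) × P(H) / P(E)
       = 0.9377 × 0.5488 / 0.6566
       = 0.51460976 / 0.6566
       = 0.7837

The evidence strengthens our belief in H.
Prior: 0.5488 → Posterior: 0.7837


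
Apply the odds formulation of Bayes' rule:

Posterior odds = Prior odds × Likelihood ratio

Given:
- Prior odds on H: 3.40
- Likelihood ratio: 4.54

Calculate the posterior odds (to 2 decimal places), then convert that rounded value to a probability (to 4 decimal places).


Step 1: Calculate posterior odds
Posterior odds = Prior odds × LR
               = 3.40 × 4.54
               = 15.44

Step 2: Convert to probability
P(H|E) = Posterior odds / (1 + Posterior odds)
       = 15.44 / (1 + 15.44)
       = 15.44 / 16.44
       = 0.9392

The evidence increased P(H) from 0.7727 to 0.9392.


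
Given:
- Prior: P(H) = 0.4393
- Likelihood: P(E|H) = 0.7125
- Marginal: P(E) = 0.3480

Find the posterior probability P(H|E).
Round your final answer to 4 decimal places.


Using Bayes' theorem:

P(H|E) = P(E|H) × P(H) / P(E)
       = 0.7125 × 0.4393 / 0.3480
       = 0.31300125 / 0.3480
       = 0.8994

The evidence strengthens our belief in H.
Prior: 0.4393 → Posterior: 0.8994


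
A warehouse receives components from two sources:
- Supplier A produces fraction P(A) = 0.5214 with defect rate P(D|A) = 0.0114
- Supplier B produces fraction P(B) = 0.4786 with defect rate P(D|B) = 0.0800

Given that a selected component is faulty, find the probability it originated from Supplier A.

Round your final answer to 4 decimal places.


Let A = from Supplier A, D = faulty

Given:
- P(A) = 0.5214, P(B) = 0.4786
- P(D|A) = 0.0114, P(D|B) = 0.0800

Step 1: Find P(D)
P(D) = P(D|A)P(A) + P(D|B)P(B)
     = 0.0114 × 0.5214 + 0.0800 × 0.4786
     = 0.00594396 + 0.03828800
     = 0.04423196

Step 2: Apply Bayes' theorem
P(A|D) = P(D|A)P(A) / P(D)
       = 0.00594396 / 0.04423196
       = 0.1344


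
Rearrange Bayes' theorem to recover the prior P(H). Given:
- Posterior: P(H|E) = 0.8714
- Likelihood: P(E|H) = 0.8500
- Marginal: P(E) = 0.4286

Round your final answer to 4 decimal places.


From Bayes' theorem: P(H|E) = P(E|H) × P(H) / P(E)

Rearranging for P(H):
P(H) = P(H|E) × P(E) / P(E|H)
     = 0.8714 × 0.4286 / 0.8500
     = 0.37348204 / 0.8500
     = 0.4394


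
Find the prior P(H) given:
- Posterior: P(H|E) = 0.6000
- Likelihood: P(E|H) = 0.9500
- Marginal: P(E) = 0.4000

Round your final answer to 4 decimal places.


From Bayes' theorem: P(H|E) = P(E|H) × P(H) / P(E)

Rearranging for P(H):
P(H) = P(H|E) × P(E) / P(E|H)
     = 0.6000 × 0.4000 / 0.9500
     = 0.24000000 / 0.9500
     = 0.2526


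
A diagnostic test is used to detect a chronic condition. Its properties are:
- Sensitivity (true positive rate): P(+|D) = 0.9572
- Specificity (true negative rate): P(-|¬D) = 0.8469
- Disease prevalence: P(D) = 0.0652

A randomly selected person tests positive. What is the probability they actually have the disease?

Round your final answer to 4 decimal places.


Let D = has disease, + = positive test

Given:
- P(D) = 0.0652 (prevalence)
- P(+|D) = 0.9572 (sensitivity)
- P(-|¬D) = 0.8469 (specificity)
- P(+|¬D) = 0.1531 (false positive rate = 1 - specificity)

Step 1: Find P(+)
P(+) = P(+|D)P(D) + P(+|¬D)P(¬D)
     = 0.9572 × 0.0652 + 0.1531 × 0.9348
     = 0.06240944 + 0.14311788
     = 0.20552732

Step 2: Apply Bayes' theorem for P(D|+)
P(D|+) = P(+|D)P(D) / P(+)
       = 0.06240944 / 0.20552732
       = 0.3037


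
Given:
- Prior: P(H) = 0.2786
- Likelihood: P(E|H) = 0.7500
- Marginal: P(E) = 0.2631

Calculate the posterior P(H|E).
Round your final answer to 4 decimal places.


Using Bayes' theorem:

P(H|E) = P(E|H) × P(H) / P(E)
       = 0.7500 × 0.2786 / 0.2631
       = 0.20895000 / 0.2631
       = 0.7942

The evidence strengthens our belief in H.
Prior: 0.2786 → Posterior: 0.7942


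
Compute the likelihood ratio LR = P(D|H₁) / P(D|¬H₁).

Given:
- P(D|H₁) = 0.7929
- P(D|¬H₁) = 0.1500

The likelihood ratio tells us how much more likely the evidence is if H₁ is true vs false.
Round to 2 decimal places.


Likelihood Ratio (LR) = P(D|H₁) / P(D|¬H₁)

LR = 0.7929 / 0.1500
   = 5.29

The evidence is 5.29 times more likely if H₁ is true than if H₁ is false.
LR > 1, so observing D raises the odds in favor of H₁.


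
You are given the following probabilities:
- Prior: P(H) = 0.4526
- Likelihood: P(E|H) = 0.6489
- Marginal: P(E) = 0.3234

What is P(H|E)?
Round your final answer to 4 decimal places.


Using Bayes' theorem:

P(H|E) = P(E|H) × P(H) / P(E)
       = 0.6489 × 0.4526 / 0.3234
       = 0.29369214 / 0.3234
       = 0.9081

The evidence strengthens our belief in H.
Prior: 0.4526 → Posterior: 0.9081


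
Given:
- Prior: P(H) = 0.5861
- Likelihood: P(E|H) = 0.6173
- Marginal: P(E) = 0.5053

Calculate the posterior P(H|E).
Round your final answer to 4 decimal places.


Using Bayes' theorem:

P(H|E) = P(E|H) × P(H) / P(E)
       = 0.6173 × 0.5861 / 0.5053
       = 0.36179953 / 0.5053
       = 0.7160

The evidence strengthens our belief in H.
Prior: 0.5861 → Posterior: 0.7160


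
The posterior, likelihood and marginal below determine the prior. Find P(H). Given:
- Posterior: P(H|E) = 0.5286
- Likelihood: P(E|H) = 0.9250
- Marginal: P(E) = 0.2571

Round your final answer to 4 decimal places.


From Bayes' theorem: P(H|E) = P(E|H) × P(H) / P(E)

Rearranging for P(H):
P(H) = P(H|E) × P(E) / P(E|H)
     = 0.5286 × 0.2571 / 0.9250
     = 0.13590306 / 0.9250
     = 0.1469


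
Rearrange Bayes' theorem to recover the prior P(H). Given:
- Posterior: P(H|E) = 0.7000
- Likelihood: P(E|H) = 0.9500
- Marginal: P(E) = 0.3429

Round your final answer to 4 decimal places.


From Bayes' theorem: P(H|E) = P(E|H) × P(H) / P(E)

Rearranging for P(H):
P(H) = P(H|E) × P(E) / P(E|H)
     = 0.7000 × 0.3429 / 0.9500
     = 0.24003000 / 0.9500
     = 0.2527


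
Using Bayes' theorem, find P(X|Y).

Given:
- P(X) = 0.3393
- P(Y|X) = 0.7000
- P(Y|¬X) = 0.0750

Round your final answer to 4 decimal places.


Bayes' theorem: P(X|Y) = P(Y|X) × P(X) / P(Y)

Step 1: Calculate P(Y) using law of total probability
P(Y) = P(Y|X)P(X) + P(Y|¬X)P(¬X)
     = 0.7000 × 0.3393 + 0.0750 × 0.6607
     = 0.23751000 + 0.04955250
     = 0.28706250

Step 2: Apply Bayes' theorem
P(X|Y) = P(Y|X) × P(X) / P(Y)
       = 0.23751000 / 0.28706250
       = 0.8274


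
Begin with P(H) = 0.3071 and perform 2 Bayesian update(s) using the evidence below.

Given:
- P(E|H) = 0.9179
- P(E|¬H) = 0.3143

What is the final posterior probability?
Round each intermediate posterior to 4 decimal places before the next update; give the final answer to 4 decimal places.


Sequential Bayesian updating:

Initial prior: P(H) = 0.3071

Update 1:
  P(E) = 0.9179 × 0.3071 + 0.3143 × 0.6929 = 0.28188709 + 0.21777847 = 0.49966556
  P(H|E) = 0.28188709 / 0.49966556 = 0.5642

Update 2:
  P(E) = 0.9179 × 0.5642 + 0.3143 × 0.4358 = 0.51787918 + 0.13697194 = 0.65485112
  P(H|E) = 0.51787918 / 0.65485112 = 0.7908

Final posterior: 0.7908


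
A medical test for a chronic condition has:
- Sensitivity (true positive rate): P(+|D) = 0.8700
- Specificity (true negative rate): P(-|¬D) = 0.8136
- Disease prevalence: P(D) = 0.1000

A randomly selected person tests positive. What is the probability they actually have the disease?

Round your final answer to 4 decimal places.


Let D = has disease, + = positive test

Given:
- P(D) = 0.1000 (prevalence)
- P(+|D) = 0.8700 (sensitivity)
- P(-|¬D) = 0.8136 (specificity)
- P(+|¬D) = 0.1864 (false positive rate = 1 - specificity)

Step 1: Find P(+)
P(+) = P(+|D)P(D) + P(+|¬D)P(¬D)
     = 0.8700 × 0.1000 + 0.1864 × 0.9000
     = 0.08700000 + 0.16776000
     = 0.25476000

Step 2: Apply Bayes' theorem for P(D|+)
P(D|+) = P(+|D)P(D) / P(+)
       = 0.08700000 / 0.25476000
       = 0.3415


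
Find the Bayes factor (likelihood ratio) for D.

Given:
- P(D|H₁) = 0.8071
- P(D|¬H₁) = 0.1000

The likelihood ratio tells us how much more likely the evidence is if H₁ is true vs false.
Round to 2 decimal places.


Likelihood Ratio (LR) = P(D|H₁) / P(D|¬H₁)

LR = 0.8071 / 0.1000
   = 8.07

The evidence is 8.07 times more likely if H₁ is true than if H₁ is false.
Since LR > 1, the evidence supports H₁ over ¬H₁.


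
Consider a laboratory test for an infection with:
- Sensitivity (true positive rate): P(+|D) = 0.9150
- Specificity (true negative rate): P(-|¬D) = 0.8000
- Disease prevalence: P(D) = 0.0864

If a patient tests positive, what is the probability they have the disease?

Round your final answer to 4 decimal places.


Let D = has disease, + = positive test

Given:
- P(D) = 0.0864 (prevalence)
- P(+|D) = 0.9150 (sensitivity)
- P(-|¬D) = 0.8000 (specificity)
- P(+|¬D) = 0.2000 (false positive rate = 1 - specificity)

Step 1: Find P(+)
P(+) = P(+|D)P(D) + P(+|¬D)P(¬D)
     = 0.9150 × 0.0864 + 0.2000 × 0.9136
     = 0.07905600 + 0.18272000
     = 0.26177600

Step 2: Apply Bayes' theorem for P(D|+)
P(D|+) = P(+|D)P(D) / P(+)
       = 0.07905600 / 0.26177600
       = 0.3020


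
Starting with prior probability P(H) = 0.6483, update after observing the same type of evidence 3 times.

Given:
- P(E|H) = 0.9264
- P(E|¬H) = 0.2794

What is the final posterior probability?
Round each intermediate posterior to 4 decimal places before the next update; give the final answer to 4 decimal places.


Sequential Bayesian updating:

Initial prior: P(H) = 0.6483

Update 1:
  P(E) = 0.9264 × 0.6483 + 0.2794 × 0.3517 = 0.60058512 + 0.09826498 = 0.69885010
  P(H|E) = 0.60058512 / 0.69885010 = 0.8594

Update 2:
  P(E) = 0.9264 × 0.8594 + 0.2794 × 0.1406 = 0.79614816 + 0.03928364 = 0.83543180
  P(H|E) = 0.79614816 / 0.83543180 = 0.9530

Update 3:
  P(E) = 0.9264 × 0.9530 + 0.2794 × 0.0470 = 0.88285920 + 0.01313180 = 0.89599100
  P(H|E) = 0.88285920 / 0.89599100 = 0.9853

Final posterior: 0.9853


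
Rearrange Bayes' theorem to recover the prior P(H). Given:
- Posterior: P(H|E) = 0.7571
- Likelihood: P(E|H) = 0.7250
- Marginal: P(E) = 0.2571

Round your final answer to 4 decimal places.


From Bayes' theorem: P(H|E) = P(E|H) × P(H) / P(E)

Rearranging for P(H):
P(H) = P(H|E) × P(E) / P(E|H)
     = 0.7571 × 0.2571 / 0.7250
     = 0.19465041 / 0.7250
     = 0.2685


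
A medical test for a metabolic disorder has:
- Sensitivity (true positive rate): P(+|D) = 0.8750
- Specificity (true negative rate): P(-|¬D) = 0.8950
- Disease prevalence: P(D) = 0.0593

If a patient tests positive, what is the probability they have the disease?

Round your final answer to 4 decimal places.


Let D = has disease, + = positive test

Given:
- P(D) = 0.0593 (prevalence)
- P(+|D) = 0.8750 (sensitivity)
- P(-|¬D) = 0.8950 (specificity)
- P(+|¬D) = 0.1050 (false positive rate = 1 - specificity)

Step 1: Find P(+)
P(+) = P(+|D)P(D) + P(+|¬D)P(¬D)
     = 0.8750 × 0.0593 + 0.1050 × 0.9407
     = 0.05188750 + 0.09877350
     = 0.15066100

Step 2: Apply Bayes' theorem for P(D|+)
P(D|+) = P(+|D)P(D) / P(+)
       = 0.05188750 / 0.15066100
       = 0.3444


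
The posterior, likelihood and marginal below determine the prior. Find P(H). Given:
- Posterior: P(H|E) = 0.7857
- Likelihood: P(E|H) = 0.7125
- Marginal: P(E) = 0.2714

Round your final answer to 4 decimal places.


From Bayes' theorem: P(H|E) = P(E|H) × P(H) / P(E)

Rearranging for P(H):
P(H) = P(H|E) × P(E) / P(E|H)
     = 0.7857 × 0.2714 / 0.7125
     = 0.21323898 / 0.7125
     = 0.2993


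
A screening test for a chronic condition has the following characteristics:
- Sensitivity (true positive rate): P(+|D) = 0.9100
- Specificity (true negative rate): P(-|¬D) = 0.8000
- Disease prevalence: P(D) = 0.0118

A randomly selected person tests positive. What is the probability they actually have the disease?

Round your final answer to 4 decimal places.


Let D = has disease, + = positive test

Given:
- P(D) = 0.0118 (prevalence)
- P(+|D) = 0.9100 (sensitivity)
- P(-|¬D) = 0.8000 (specificity)
- P(+|¬D) = 0.2000 (false positive rate = 1 - specificity)

Step 1: Find P(+)
P(+) = P(+|D)P(D) + P(+|¬D)P(¬D)
     = 0.9100 × 0.0118 + 0.2000 × 0.9882
     = 0.01073800 + 0.19764000
     = 0.20837800

Step 2: Apply Bayes' theorem for P(D|+)
P(D|+) = P(+|D)P(D) / P(+)
       = 0.01073800 / 0.20837800
       = 0.0515


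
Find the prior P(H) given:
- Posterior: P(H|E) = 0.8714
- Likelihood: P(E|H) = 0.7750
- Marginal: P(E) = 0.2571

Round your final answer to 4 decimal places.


From Bayes' theorem: P(H|E) = P(E|H) × P(H) / P(E)

Rearranging for P(H):
P(H) = P(H|E) × P(E) / P(E|H)
     = 0.8714 × 0.2571 / 0.7750
     = 0.22403694 / 0.7750
     = 0.2891


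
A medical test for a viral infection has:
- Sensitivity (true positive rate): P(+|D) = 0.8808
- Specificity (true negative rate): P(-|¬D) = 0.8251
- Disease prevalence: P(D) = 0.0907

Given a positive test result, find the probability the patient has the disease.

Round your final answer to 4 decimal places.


Let D = has disease, + = positive test

Given:
- P(D) = 0.0907 (prevalence)
- P(+|D) = 0.8808 (sensitivity)
- P(-|¬D) = 0.8251 (specificity)
- P(+|¬D) = 0.1749 (false positive rate = 1 - specificity)

Step 1: Find P(+)
P(+) = P(+|D)P(D) + P(+|¬D)P(¬D)
     = 0.8808 × 0.0907 + 0.1749 × 0.9093
     = 0.07988856 + 0.15903657
     = 0.23892513

Step 2: Apply Bayes' theorem for P(D|+)
P(D|+) = P(+|D)P(D) / P(+)
       = 0.07988856 / 0.23892513
       = 0.3344


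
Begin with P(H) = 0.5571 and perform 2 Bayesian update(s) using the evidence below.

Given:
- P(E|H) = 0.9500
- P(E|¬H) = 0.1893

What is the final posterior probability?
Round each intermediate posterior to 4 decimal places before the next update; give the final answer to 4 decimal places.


Sequential Bayesian updating:

Initial prior: P(H) = 0.5571

Update 1:
  P(E) = 0.9500 × 0.5571 + 0.1893 × 0.4429 = 0.52924500 + 0.08384097 = 0.61308597
  P(H|E) = 0.52924500 / 0.61308597 = 0.8632

Update 2:
  P(E) = 0.9500 × 0.8632 + 0.1893 × 0.1368 = 0.82004000 + 0.02589624 = 0.84593624
  P(H|E) = 0.82004000 / 0.84593624 = 0.9694

Final posterior: 0.9694


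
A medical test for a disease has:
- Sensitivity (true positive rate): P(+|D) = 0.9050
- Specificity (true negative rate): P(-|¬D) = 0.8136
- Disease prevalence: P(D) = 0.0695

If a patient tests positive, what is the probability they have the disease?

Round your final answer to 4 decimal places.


Let D = has disease, + = positive test

Given:
- P(D) = 0.0695 (prevalence)
- P(+|D) = 0.9050 (sensitivity)
- P(-|¬D) = 0.8136 (specificity)
- P(+|¬D) = 0.1864 (false positive rate = 1 - specificity)

Step 1: Find P(+)
P(+) = P(+|D)P(D) + P(+|¬D)P(¬D)
     = 0.9050 × 0.0695 + 0.1864 × 0.9305
     = 0.06289750 + 0.17344520
     = 0.23634270

Step 2: Apply Bayes' theorem for P(D|+)
P(D|+) = P(+|D)P(D) / P(+)
       = 0.06289750 / 0.23634270
       = 0.2661


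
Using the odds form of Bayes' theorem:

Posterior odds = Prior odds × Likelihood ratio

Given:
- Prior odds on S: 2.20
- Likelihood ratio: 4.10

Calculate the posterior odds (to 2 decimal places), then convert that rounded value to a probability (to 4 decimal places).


Step 1: Calculate posterior odds
Posterior odds = Prior odds × LR
               = 2.20 × 4.10
               = 9.02

Step 2: Convert to probability
P(S|E) = Posterior odds / (1 + Posterior odds)
       = 9.02 / (1 + 9.02)
       = 9.02 / 10.02
       = 0.9002

The evidence increased P(S) from 0.6875 to 0.9002.


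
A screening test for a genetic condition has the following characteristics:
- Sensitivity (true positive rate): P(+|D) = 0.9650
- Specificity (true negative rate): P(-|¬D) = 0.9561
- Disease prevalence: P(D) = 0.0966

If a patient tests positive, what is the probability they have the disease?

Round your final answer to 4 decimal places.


Let D = has disease, + = positive test

Given:
- P(D) = 0.0966 (prevalence)
- P(+|D) = 0.9650 (sensitivity)
- P(-|¬D) = 0.9561 (specificity)
- P(+|¬D) = 0.0439 (false positive rate = 1 - specificity)

Step 1: Find P(+)
P(+) = P(+|D)P(D) + P(+|¬D)P(¬D)
     = 0.9650 × 0.0966 + 0.0439 × 0.9034
     = 0.09321900 + 0.03965926
     = 0.13287826

Step 2: Apply Bayes' theorem for P(D|+)
P(D|+) = P(+|D)P(D) / P(+)
       = 0.09321900 / 0.13287826
       = 0.7015


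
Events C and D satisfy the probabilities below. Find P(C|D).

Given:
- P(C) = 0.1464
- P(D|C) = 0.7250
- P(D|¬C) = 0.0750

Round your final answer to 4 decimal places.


Bayes' theorem: P(C|D) = P(D|C) × P(C) / P(D)

Step 1: Calculate P(D) using law of total probability
P(D) = P(D|C)P(C) + P(D|¬C)P(¬C)
     = 0.7250 × 0.1464 + 0.0750 × 0.8536
     = 0.10614000 + 0.06402000
     = 0.17016000

Step 2: Apply Bayes' theorem
P(C|D) = P(D|C) × P(C) / P(D)
       = 0.10614000 / 0.17016000
       = 0.6238


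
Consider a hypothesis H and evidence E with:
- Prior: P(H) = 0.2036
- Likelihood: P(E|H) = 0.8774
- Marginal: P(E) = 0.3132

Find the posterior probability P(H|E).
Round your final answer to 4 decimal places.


Using Bayes' theorem:

P(H|E) = P(E|H) × P(H) / P(E)
       = 0.8774 × 0.2036 / 0.3132
       = 0.17863864 / 0.3132
       = 0.5704

The evidence strengthens our belief in H.
Prior: 0.2036 → Posterior: 0.5704


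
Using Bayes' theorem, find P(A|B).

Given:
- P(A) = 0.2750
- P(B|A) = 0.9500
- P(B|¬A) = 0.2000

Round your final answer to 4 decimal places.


Bayes' theorem: P(A|B) = P(B|A) × P(A) / P(B)

Step 1: Calculate P(B) using law of total probability
P(B) = P(B|A)P(A) + P(B|¬A)P(¬A)
     = 0.9500 × 0.2750 + 0.2000 × 0.7250
     = 0.26125000 + 0.14500000
     = 0.40625000

Step 2: Apply Bayes' theorem
P(A|B) = P(B|A) × P(A) / P(B)
       = 0.26125000 / 0.40625000
       = 0.6431


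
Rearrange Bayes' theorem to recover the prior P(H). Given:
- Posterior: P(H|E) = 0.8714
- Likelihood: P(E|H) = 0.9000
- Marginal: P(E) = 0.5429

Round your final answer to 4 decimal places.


From Bayes' theorem: P(H|E) = P(E|H) × P(H) / P(E)

Rearranging for P(H):
P(H) = P(H|E) × P(E) / P(E|H)
     = 0.8714 × 0.5429 / 0.9000
     = 0.47308306 / 0.9000
     = 0.5256


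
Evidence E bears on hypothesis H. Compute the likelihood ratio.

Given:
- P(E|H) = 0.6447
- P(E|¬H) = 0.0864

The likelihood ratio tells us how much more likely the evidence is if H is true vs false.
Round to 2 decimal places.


Likelihood Ratio (LR) = P(E|H) / P(E|¬H)

LR = 0.6447 / 0.0864
   = 7.46

The evidence is 7.46 times more likely if H is true than if H is false.
LR > 1, so observing E raises the odds in favor of H.


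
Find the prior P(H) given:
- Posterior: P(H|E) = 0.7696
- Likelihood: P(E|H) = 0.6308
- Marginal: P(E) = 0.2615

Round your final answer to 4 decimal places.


From Bayes' theorem: P(H|E) = P(E|H) × P(H) / P(E)

Rearranging for P(H):
P(H) = P(H|E) × P(E) / P(E|H)
     = 0.7696 × 0.2615 / 0.6308
     = 0.20125040 / 0.6308
     = 0.3190


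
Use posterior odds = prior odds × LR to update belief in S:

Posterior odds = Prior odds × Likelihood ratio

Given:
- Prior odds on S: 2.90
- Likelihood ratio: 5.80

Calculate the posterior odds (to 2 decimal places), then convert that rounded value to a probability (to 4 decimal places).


Step 1: Calculate posterior odds
Posterior odds = Prior odds × LR
               = 2.90 × 5.80
               = 16.82

Step 2: Convert to probability
P(S|E) = Posterior odds / (1 + Posterior odds)
       = 16.82 / (1 + 16.82)
       = 16.82 / 17.82
       = 0.9439

The evidence increased P(S) from 0.7436 to 0.9439.


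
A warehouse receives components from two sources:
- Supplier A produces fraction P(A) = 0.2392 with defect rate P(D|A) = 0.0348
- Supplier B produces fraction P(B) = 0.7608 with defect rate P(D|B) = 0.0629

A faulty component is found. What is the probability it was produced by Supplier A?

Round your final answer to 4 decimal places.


Let A = from Supplier A, D = faulty

Given:
- P(A) = 0.2392, P(B) = 0.7608
- P(D|A) = 0.0348, P(D|B) = 0.0629

Step 1: Find P(D)
P(D) = P(D|A)P(A) + P(D|B)P(B)
     = 0.0348 × 0.2392 + 0.0629 × 0.7608
     = 0.00832416 + 0.04785432
     = 0.05617848

Step 2: Apply Bayes' theorem
P(A|D) = P(D|A)P(A) / P(D)
       = 0.00832416 / 0.05617848
       = 0.1482


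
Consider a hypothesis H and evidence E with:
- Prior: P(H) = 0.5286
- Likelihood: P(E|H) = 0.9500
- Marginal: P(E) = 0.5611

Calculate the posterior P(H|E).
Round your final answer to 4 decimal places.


Using Bayes' theorem:

P(H|E) = P(E|H) × P(H) / P(E)
       = 0.9500 × 0.5286 / 0.5611
       = 0.50217000 / 0.5611
       = 0.8950

The evidence strengthens our belief in H.
Prior: 0.5286 → Posterior: 0.8950


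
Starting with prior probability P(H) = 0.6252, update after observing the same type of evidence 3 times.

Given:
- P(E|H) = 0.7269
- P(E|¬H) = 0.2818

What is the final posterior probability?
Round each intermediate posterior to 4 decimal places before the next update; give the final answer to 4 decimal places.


Sequential Bayesian updating:

Initial prior: P(H) = 0.6252

Update 1:
  P(E) = 0.7269 × 0.6252 + 0.2818 × 0.3748 = 0.45445788 + 0.10561864 = 0.56007652
  P(H|E) = 0.45445788 / 0.56007652 = 0.8114

Update 2:
  P(E) = 0.7269 × 0.8114 + 0.2818 × 0.1886 = 0.58980666 + 0.05314748 = 0.64295414
  P(H|E) = 0.58980666 / 0.64295414 = 0.9173

Update 3:
  P(E) = 0.7269 × 0.9173 + 0.2818 × 0.0827 = 0.66678537 + 0.02330486 = 0.69009023
  P(H|E) = 0.66678537 / 0.69009023 = 0.9662

Final posterior: 0.9662


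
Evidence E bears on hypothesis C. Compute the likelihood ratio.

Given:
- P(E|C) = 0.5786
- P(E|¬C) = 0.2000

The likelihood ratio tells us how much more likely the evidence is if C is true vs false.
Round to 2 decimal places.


Likelihood Ratio (LR) = P(E|C) / P(E|¬C)

LR = 0.5786 / 0.2000
   = 2.89

The evidence is 2.89 times more likely if C is true than if C is false.
Since LR > 1, the evidence supports C over ¬C.


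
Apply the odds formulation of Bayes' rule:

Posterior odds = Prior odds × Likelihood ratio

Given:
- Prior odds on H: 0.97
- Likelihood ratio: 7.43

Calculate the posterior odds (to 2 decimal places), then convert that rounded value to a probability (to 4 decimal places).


Step 1: Calculate posterior odds
Posterior odds = Prior odds × LR
               = 0.97 × 7.43
               = 7.21

Step 2: Convert to probability
P(H|E) = Posterior odds / (1 + Posterior odds)
       = 7.21 / (1 + 7.21)
       = 7.21 / 8.21
       = 0.8782

The evidence increased P(H) from 0.4924 to 0.8782.


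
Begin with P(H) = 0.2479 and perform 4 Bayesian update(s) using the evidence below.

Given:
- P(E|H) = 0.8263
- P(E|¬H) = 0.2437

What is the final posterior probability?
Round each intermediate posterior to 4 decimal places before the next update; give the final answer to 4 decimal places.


Sequential Bayesian updating:

Initial prior: P(H) = 0.2479

Update 1:
  P(E) = 0.8263 × 0.2479 + 0.2437 × 0.7521 = 0.20483977 + 0.18328677 = 0.38812654
  P(H|E) = 0.20483977 / 0.38812654 = 0.5278

Update 2:
  P(E) = 0.8263 × 0.5278 + 0.2437 × 0.4722 = 0.43612114 + 0.11507514 = 0.55119628
  P(H|E) = 0.43612114 / 0.55119628 = 0.7912

Update 3:
  P(E) = 0.8263 × 0.7912 + 0.2437 × 0.2088 = 0.65376856 + 0.05088456 = 0.70465312
  P(H|E) = 0.65376856 / 0.70465312 = 0.9278

Update 4:
  P(E) = 0.8263 × 0.9278 + 0.2437 × 0.0722 = 0.76664114 + 0.01759514 = 0.78423628
  P(H|E) = 0.76664114 / 0.78423628 = 0.9776

Final posterior: 0.9776


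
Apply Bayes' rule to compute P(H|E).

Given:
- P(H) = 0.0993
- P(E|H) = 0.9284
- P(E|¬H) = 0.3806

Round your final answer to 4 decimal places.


Bayes' theorem: P(H|E) = P(E|H) × P(H) / P(E)

Step 1: Calculate P(E) using law of total probability
P(E) = P(E|H)P(H) + P(E|¬H)P(¬H)
     = 0.9284 × 0.0993 + 0.3806 × 0.9007
     = 0.09219012 + 0.34280642
     = 0.43499654

Step 2: Apply Bayes' theorem
P(H|E) = P(E|H) × P(H) / P(E)
       = 0.09219012 / 0.43499654
       = 0.2119


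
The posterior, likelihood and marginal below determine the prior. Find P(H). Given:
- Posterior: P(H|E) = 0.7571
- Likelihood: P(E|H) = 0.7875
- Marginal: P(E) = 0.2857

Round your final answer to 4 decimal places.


From Bayes' theorem: P(H|E) = P(E|H) × P(H) / P(E)

Rearranging for P(H):
P(H) = P(H|E) × P(E) / P(E|H)
     = 0.7571 × 0.2857 / 0.7875
     = 0.21630347 / 0.7875
     = 0.2747
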